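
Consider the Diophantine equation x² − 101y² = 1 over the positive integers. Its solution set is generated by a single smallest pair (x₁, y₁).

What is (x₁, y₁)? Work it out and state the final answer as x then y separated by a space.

201 20

√101 → a₀=10, period (20); ℓ=1 odd so k=1
a_0=10:  p_0=10·1+0=10,  q_0=10·0+1=1
a_1=20:  p_1=20·10+1=201,  q_1=20·1+0=20
fundamental: x₁=201, y₁=20  (since 40401 − 101·400 = 1)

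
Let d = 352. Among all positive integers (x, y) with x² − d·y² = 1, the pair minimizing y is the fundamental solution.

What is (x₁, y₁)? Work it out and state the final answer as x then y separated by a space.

[18; 1,3,5,9,5,3,1,36] for √352; ℓ=8 ⇒ convergent index 7
step 0: (18, 1)  from 18·(1,0) + (0,1)
step 1: (19, 1)  from 1·(18,1) + (1,0)
step 2: (75, 4)  from 3·(19,1) + (18,1)
step 3: (394, 21)  from 5·(75,4) + (19,1)
step 4: (3621, 193)  from 9·(394,21) + (75,4)
step 5: (18499, 986)  from 5·(3621,193) + (394,21)
step 6: (59118, 3151)  from 3·(18499,986) + (3621,193)
step 7: (77617, 4137)  from 1·(59118,3151) + (18499,986)
fundamental: x₁=77617, y₁=4137  (since 6024398689 − 352·17114769 = 1)

77617 4137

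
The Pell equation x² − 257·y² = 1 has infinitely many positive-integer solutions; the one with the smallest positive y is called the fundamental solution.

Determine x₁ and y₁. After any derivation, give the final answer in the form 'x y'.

513 32

√257 → a₀=16, period (32); ℓ=1 odd so k=1
step 0: (16, 1)  from 16·(1,0) + (0,1)
step 1: (513, 32)  from 32·(16,1) + (1,0)
fundamental: x₁=513, y₁=32  (since 263169 − 257·1024 = 1)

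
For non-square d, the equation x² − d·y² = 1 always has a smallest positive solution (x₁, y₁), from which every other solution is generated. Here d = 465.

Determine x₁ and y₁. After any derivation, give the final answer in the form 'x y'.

[21; 1,1,3,2,2,2,3,1,1,42] for √465; ℓ=10 ⇒ convergent index 9
i=0: a=21 ⇒ p=21, q=1
i=1: a=1 ⇒ p=22, q=1
i=2: a=1 ⇒ p=43, q=2
…
i=4: a=2 ⇒ p=345, q=16
i=5: a=2 ⇒ p=841, q=39
i=6: a=2 ⇒ p=2027, q=94
…
i=8: a=1 ⇒ p=8949, q=415
i=9: a=1 ⇒ p=15871, q=736
fundamental: x₁=15871, y₁=736  (since 251888641 − 465·541696 = 1)

15871 736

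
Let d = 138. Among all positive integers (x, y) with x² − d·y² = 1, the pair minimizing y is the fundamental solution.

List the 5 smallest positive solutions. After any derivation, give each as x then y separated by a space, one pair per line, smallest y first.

d=138: √d = [11; 1,2,1,22] (ℓ=4, even), read p_3/q_3
k=0  a_k=11  p_k/q_k = 11/1
…
k=2  a_k=2  p_k/q_k = 35/3
k=3  a_k=1  p_k/q_k = 47/4
(x₁, y₁) = (47, 4);  47² − 138·4² = 1 ✓
(x_2, y_2) = (47·47 + 138·4·4, 47·4 + 4·47) = (4417, 376)
(x_3, y_3) = (47·4417 + 138·4·376, 47·376 + 4·4417) = (415151, 35340)
(x_4, y_4) = (47·415151 + 138·4·35340, 47·35340 + 4·415151) = (39019777, 3321584)
(x_5, y_5) = (47·39019777 + 138·4·3321584, 47·3321584 + 4·39019777) = (3667443887, 312193556)

47 4
4417 376
415151 35340
39019777 3321584
3667443887 312193556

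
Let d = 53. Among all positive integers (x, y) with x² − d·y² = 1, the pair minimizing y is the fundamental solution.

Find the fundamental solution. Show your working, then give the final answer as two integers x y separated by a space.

[7; 3,1,1,3,14] for √53; ℓ=5 ⇒ convergent index 9
a_0=7:  p_0=7·1+0=7,  q_0=7·0+1=1
…
a_2=1:  p_2=1·22+7=29,  q_2=1·3+1=4
…
a_4=3:  p_4=3·51+29=182,  q_4=3·7+4=25
a_5=14:  p_5=14·182+51=2599,  q_5=14·25+7=357
…
a_8=1:  p_8=1·10578+7979=18557,  q_8=1·1453+1096=2549
a_9=3:  p_9=3·18557+10578=66249,  q_9=3·2549+1453=9100
→ (66249, 9100).  Check: 66249²=4388930001, 53·9100²=4388930000, difference 1.

66249 9100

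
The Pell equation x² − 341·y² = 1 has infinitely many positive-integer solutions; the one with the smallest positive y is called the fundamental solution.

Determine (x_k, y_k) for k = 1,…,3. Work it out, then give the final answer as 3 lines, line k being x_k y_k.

√341 → a₀=18, period (2,6,1,8,2,…,6,2,36); ℓ=14 even so k=13
step 0: (18, 1)  from 18·(1,0) + (0,1)
step 1: (37, 2)  from 2·(18,1) + (1,0)
…
step 6: (7645, 414)  from 1·(5189,281) + (2456,133)
…
step 10: (641940, 34763)  from 8·(76727,4155) + (28124,1523)
step 11: (718667, 38918)  from 1·(641940,34763) + (76727,4155)
step 12: (4953942, 268271)  from 6·(718667,38918) + (641940,34763)
step 13: (10626551, 575460)  from 2·(4953942,268271) + (718667,38918)
fundamental: x₁=10626551, y₁=575460  (since 112923586155601 − 341·331154211600 = 1)
(x_2, y_2) = (10626551·10626551 + 341·575460·575460, 10626551·575460 + 575460·10626551) = (225847172311201, 12230310076920)
(x_3, y_3) = (10626551·225847172311201 + 341·575460·12230310076920, 10626551·12230310076920 + 575460·225847172311201) = (4799952989541519968951, 259932027556408030380)

10626551 575460
225847172311201 12230310076920
4799952989541519968951 259932027556408030380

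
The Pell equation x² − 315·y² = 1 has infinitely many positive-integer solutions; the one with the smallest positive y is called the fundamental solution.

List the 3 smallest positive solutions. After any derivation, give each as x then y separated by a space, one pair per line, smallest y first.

[17; 1,2,1,34] for √315; ℓ=4 ⇒ convergent index 3
k=0  a_k=17  p_k/q_k = 17/1
k=1  a_k=1  p_k/q_k = 18/1
k=2  a_k=2  p_k/q_k = 53/3
k=3  a_k=1  p_k/q_k = 71/4
(x₁, y₁) = (71, 4);  71² − 315·4² = 1 ✓
(71+4√315)^2 = 10081 + 568√315
(71+4√315)^3 = 1431431 + 80652√315

71 4
10081 568
1431431 80652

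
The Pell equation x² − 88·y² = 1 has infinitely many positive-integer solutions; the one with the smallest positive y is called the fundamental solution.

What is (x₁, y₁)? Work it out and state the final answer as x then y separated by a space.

197 21

√88 = [9; 2,1,1,1,2,18, …], period ℓ=6 (even) → k=5
k=0  a_k=9  p_k/q_k = 9/1
…
k=4  a_k=1  p_k/q_k = 75/8
k=5  a_k=2  p_k/q_k = 197/21
→ (197, 21).  Check: 197²=38809, 88·21²=38808, difference 1.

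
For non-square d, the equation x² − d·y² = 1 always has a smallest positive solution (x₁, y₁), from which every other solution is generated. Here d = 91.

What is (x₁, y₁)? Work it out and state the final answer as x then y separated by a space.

√91 → a₀=9, period (1,1,5,1,5,1,1,18); ℓ=8 even so k=7
i=0: a=9 ⇒ p=9, q=1
…
i=5: a=5 ⇒ p=725, q=76
i=6: a=1 ⇒ p=849, q=89
i=7: a=1 ⇒ p=1574, q=165
→ (1574, 165).  Check: 1574²=2477476, 91·165²=2477475, difference 1.

1574 165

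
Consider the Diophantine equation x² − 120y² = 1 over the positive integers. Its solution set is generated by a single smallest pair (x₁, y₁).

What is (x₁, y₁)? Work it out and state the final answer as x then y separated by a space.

√120 → a₀=10, period (1,20); ℓ=2 even so k=1
i=0: a=10 ⇒ p=10, q=1
i=1: a=1 ⇒ p=11, q=1
(x₁, y₁) = (11, 1);  11² − 120·1² = 1 ✓

11 1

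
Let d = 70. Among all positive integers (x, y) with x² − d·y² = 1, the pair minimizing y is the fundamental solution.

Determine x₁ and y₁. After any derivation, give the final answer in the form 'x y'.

d=70: √d = [8; 2,1,2,1,2,16] (ℓ=6, even), read p_5/q_5
step 0: (8, 1)  from 8·(1,0) + (0,1)
…
step 3: (67, 8)  from 2·(25,3) + (17,2)
step 4: (92, 11)  from 1·(67,8) + (25,3)
step 5: (251, 30)  from 2·(92,11) + (67,8)
(x₁, y₁) = (251, 30);  251² − 70·30² = 1 ✓

251 30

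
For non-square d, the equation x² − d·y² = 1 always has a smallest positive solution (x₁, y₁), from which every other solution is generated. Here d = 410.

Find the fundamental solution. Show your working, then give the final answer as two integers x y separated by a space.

81 4

[20; 4,40] for √410; ℓ=2 ⇒ convergent index 1
k=0  a_k=20  p_k/q_k = 20/1
k=1  a_k=4  p_k/q_k = 81/4
fundamental: x₁=81, y₁=4  (since 6561 − 410·16 = 1)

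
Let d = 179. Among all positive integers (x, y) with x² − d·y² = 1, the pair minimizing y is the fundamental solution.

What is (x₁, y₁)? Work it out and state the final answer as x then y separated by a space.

4190210 313191

[13; 2,1,1,1,3,…,1,2,26] for √179; ℓ=14 ⇒ convergent index 13
a_0=13:  p_0=13·1+0=13,  q_0=13·0+1=1
…
a_8=5:  p_8=5·26999+2047=137042,  q_8=5·2018+153=10243
…
a_12=1:  p_12=1·1013292+575167=1588459,  q_12=1·75737+42990=118727
a_13=2:  p_13=2·1588459+1013292=4190210,  q_13=2·118727+75737=313191
→ (4190210, 313191).  Check: 4190210²=17557859844100, 179·313191²=17557859844099, difference 1.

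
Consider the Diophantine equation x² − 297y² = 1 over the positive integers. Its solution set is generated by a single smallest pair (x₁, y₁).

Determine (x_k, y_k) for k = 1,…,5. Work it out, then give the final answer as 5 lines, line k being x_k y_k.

48599 2820
4723725601 274098360
459136680917399 26641812392460
44627167107085622401 2589530880648228720
4337671388015371645214999 251697222510604722734100

√297 → a₀=17, period (4,3,1,1,2,1,1,3,4,34); ℓ=10 even so k=9
step 0: (17, 1)  from 17·(1,0) + (0,1)
…
step 5: (1327, 77)  from 2·(517,30) + (293,17)
…
step 8: (11357, 659)  from 3·(3171,184) + (1844,107)
step 9: (48599, 2820)  from 4·(11357,659) + (3171,184)
fundamental: x₁=48599, y₁=2820  (since 2361862801 − 297·7952400 = 1)
(x_2, y_2) = (48599·48599 + 297·2820·2820, 48599·2820 + 2820·48599) = (4723725601, 274098360)
(x_3, y_3) = (48599·4723725601 + 297·2820·274098360, 48599·274098360 + 2820·4723725601) = (459136680917399, 26641812392460)
(x_4, y_4) = (48599·459136680917399 + 297·2820·26641812392460, 48599·26641812392460 + 2820·459136680917399) = (44627167107085622401, 2589530880648228720)
(x_5, y_5) = (48599·44627167107085622401 + 297·2820·2589530880648228720, 48599·2589530880648228720 + 2820·44627167107085622401) = (4337671388015371645214999, 251697222510604722734100)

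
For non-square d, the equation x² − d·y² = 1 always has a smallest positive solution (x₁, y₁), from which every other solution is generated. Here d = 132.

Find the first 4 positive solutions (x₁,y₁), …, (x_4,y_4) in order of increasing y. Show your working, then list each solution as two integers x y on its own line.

23 2
1057 92
48599 4230
2234497 194488

d=132: √d = [11; 2,22] (ℓ=2, even), read p_1/q_1
step 0: (11, 1)  from 11·(1,0) + (0,1)
step 1: (23, 2)  from 2·(11,1) + (1,0)
fundamental: x₁=23, y₁=2  (since 529 − 132·4 = 1)
k=2:  x_2 = 23·23+132·2·2 = 1057,  y_2 = 23·2+2·23 = 92
k=3:  x_3 = 23·1057+132·2·92 = 48599,  y_3 = 23·92+2·1057 = 4230
k=4:  x_4 = 23·48599+132·2·4230 = 2234497,  y_4 = 23·4230+2·48599 = 194488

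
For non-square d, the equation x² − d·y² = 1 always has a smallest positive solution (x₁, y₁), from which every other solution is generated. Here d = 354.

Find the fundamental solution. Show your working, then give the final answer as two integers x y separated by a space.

258065 13716

[18; 1,4,2,2,18,2,2,4,1,36] for √354; ℓ=10 ⇒ convergent index 9
step 0: (18, 1)  from 18·(1,0) + (0,1)
…
step 2: (94, 5)  from 4·(19,1) + (18,1)
…
step 8: (210294, 11177)  from 4·(47771,2539) + (19210,1021)
step 9: (258065, 13716)  from 1·(210294,11177) + (47771,2539)
fundamental: x₁=258065, y₁=13716  (since 66597544225 − 354·188128656 = 1)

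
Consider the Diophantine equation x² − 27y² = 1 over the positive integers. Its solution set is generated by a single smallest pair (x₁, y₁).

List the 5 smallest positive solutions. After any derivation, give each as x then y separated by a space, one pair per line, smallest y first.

26 5
1351 260
70226 13515
3650401 702520
189750626 36517525

d=27: √d = [5; 5,10] (ℓ=2, even), read p_1/q_1
k=0  a_k=5  p_k/q_k = 5/1
k=1  a_k=5  p_k/q_k = 26/5
fundamental: x₁=26, y₁=5  (since 676 − 27·25 = 1)
n=2: (26,5)∘(26,5) = (26·26+27·5·5, 26·5+5·26) = (1351,260)
n=3: (1351,260)∘(26,5) = (26·1351+27·5·260, 26·260+5·1351) = (70226,13515)
n=4: (70226,13515)∘(26,5) = (26·70226+27·5·13515, 26·13515+5·70226) = (3650401,702520)
n=5: (3650401,702520)∘(26,5) = (26·3650401+27·5·702520, 26·702520+5·3650401) = (189750626,36517525)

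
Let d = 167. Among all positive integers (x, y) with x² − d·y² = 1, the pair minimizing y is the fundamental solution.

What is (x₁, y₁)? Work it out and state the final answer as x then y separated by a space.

√167 → a₀=12, period (1,11,1,24); ℓ=4 even so k=3
step 0: (12, 1)  from 12·(1,0) + (0,1)
…
step 2: (155, 12)  from 11·(13,1) + (12,1)
step 3: (168, 13)  from 1·(155,12) + (13,1)
(x₁, y₁) = (168, 13);  168² − 167·13² = 1 ✓

168 13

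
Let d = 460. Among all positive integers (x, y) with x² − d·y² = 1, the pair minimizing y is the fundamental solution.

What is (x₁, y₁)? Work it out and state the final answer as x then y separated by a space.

2535751 118230

√460 = [21; 2,4,3,1,2,10,2,1,3,4,2,42, …], period ℓ=12 (even) → k=11
a_0=21:  p_0=21·1+0=21,  q_0=21·0+1=1
a_1=2:  p_1=2·21+1=43,  q_1=2·1+0=2
a_2=4:  p_2=4·43+21=193,  q_2=4·2+1=9
…
a_6=10:  p_6=10·2252+815=23335,  q_6=10·105+38=1088
…
a_10=4:  p_10=4·265693+72257=1135029,  q_10=4·12388+3369=52921
a_11=2:  p_11=2·1135029+265693=2535751,  q_11=2·52921+12388=118230
(x₁, y₁) = (2535751, 118230);  2535751² − 460·118230² = 1 ✓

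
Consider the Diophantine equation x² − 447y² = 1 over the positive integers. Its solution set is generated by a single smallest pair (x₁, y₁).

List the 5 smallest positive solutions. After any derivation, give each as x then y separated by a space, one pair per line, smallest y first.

148 7
43807 2072
12966724 613305
3838106497 181536208
1136066556388 53734104263

√447 = [21; 7,42, …], period ℓ=2 (even) → k=1
a_0=21:  p_0=21·1+0=21,  q_0=21·0+1=1
a_1=7:  p_1=7·21+1=148,  q_1=7·1+0=7
fundamental: x₁=148, y₁=7  (since 21904 − 447·49 = 1)
(x_2, y_2) = (148·148 + 447·7·7, 148·7 + 7·148) = (43807, 2072)
(x_3, y_3) = (148·43807 + 447·7·2072, 148·2072 + 7·43807) = (12966724, 613305)
(x_4, y_4) = (148·12966724 + 447·7·613305, 148·613305 + 7·12966724) = (3838106497, 181536208)
(x_5, y_5) = (148·3838106497 + 447·7·181536208, 148·181536208 + 7·3838106497) = (1136066556388, 53734104263)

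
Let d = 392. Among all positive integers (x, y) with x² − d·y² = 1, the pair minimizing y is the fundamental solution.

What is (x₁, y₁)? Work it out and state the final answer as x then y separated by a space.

99 5

√392 = [19; 1,3,1,38, …], period ℓ=4 (even) → k=3
a_0=19:  p_0=19·1+0=19,  q_0=19·0+1=1
a_1=1:  p_1=1·19+1=20,  q_1=1·1+0=1
a_2=3:  p_2=3·20+19=79,  q_2=3·1+1=4
a_3=1:  p_3=1·79+20=99,  q_3=1·4+1=5
fundamental: x₁=99, y₁=5  (since 9801 − 392·25 = 1)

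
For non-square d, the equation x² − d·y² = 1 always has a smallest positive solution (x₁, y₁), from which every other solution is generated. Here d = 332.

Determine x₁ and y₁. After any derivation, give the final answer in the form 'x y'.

13447 738

√332 = [18; 4,1,1,8,1,1,4,36, …], period ℓ=8 (even) → k=7
a_0=18:  p_0=18·1+0=18,  q_0=18·0+1=1
a_1=4:  p_1=4·18+1=73,  q_1=4·1+0=4
…
a_3=1:  p_3=1·91+73=164,  q_3=1·5+4=9
…
a_5=1:  p_5=1·1403+164=1567,  q_5=1·77+9=86
a_6=1:  p_6=1·1567+1403=2970,  q_6=1·86+77=163
a_7=4:  p_7=4·2970+1567=13447,  q_7=4·163+86=738
→ (13447, 738).  Check: 13447²=180821809, 332·738²=180821808, difference 1.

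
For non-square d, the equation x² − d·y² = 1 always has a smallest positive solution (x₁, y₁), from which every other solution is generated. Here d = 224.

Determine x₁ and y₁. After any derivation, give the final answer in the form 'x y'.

15 1

√224 = [14; 1,28, …], period ℓ=2 (even) → k=1
a_0=14:  p_0=14·1+0=14,  q_0=14·0+1=1
a_1=1:  p_1=1·14+1=15,  q_1=1·1+0=1
(x₁, y₁) = (15, 1);  15² − 224·1² = 1 ✓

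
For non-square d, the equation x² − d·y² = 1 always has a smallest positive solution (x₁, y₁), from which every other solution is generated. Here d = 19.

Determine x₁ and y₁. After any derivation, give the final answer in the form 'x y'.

d=19: √d = [4; 2,1,3,1,2,8] (ℓ=6, even), read p_5/q_5
i=0: a=4 ⇒ p=4, q=1
…
i=2: a=1 ⇒ p=13, q=3
i=3: a=3 ⇒ p=48, q=11
i=4: a=1 ⇒ p=61, q=14
i=5: a=2 ⇒ p=170, q=39
fundamental: x₁=170, y₁=39  (since 28900 − 19·1521 = 1)

170 39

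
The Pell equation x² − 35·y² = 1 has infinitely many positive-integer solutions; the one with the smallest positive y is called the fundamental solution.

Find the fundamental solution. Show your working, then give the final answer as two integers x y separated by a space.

6 1

√35 → a₀=5, period (1,10); ℓ=2 even so k=1
i=0: a=5 ⇒ p=5, q=1
i=1: a=1 ⇒ p=6, q=1
(x₁, y₁) = (6, 1);  6² − 35·1² = 1 ✓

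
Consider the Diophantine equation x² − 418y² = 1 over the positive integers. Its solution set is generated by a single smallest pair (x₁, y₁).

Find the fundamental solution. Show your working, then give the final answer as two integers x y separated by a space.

33857 1656

d=418: √d = [20; 2,4,20,4,2,40] (ℓ=6, even), read p_5/q_5
i=0: a=20 ⇒ p=20, q=1
i=1: a=2 ⇒ p=41, q=2
…
i=4: a=4 ⇒ p=15068, q=737
i=5: a=2 ⇒ p=33857, q=1656
fundamental: x₁=33857, y₁=1656  (since 1146296449 − 418·2742336 = 1)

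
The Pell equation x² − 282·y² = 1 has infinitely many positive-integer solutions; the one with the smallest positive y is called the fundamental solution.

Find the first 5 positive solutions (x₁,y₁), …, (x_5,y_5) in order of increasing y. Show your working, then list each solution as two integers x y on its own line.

√282 → a₀=16, period (1,3,1,4,1,3,1,32); ℓ=8 even so k=7
a_0=16:  p_0=16·1+0=16,  q_0=16·0+1=1
…
a_3=1:  p_3=1·67+17=84,  q_3=1·4+1=5
…
a_5=1:  p_5=1·403+84=487,  q_5=1·24+5=29
a_6=3:  p_6=3·487+403=1864,  q_6=3·29+24=111
a_7=1:  p_7=1·1864+487=2351,  q_7=1·111+29=140
fundamental: x₁=2351, y₁=140  (since 5527201 − 282·19600 = 1)
(2351+140√282)^2 = 11054401 + 658280√282
(2351+140√282)^3 = 51977791151 + 3095232420√282
(2351+140√282)^4 = 244399562937601 + 14553782180560√282
(2351+140√282)^5 = 1149166692954808751 + 68431880717760700√282

2351 140
11054401 658280
51977791151 3095232420
244399562937601 14553782180560
1149166692954808751 68431880717760700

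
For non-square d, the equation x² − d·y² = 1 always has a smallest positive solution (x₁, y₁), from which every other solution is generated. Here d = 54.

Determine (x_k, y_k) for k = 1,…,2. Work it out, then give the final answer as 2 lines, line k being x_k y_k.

d=54: √d = [7; 2,1,6,1,2,14] (ℓ=6, even), read p_5/q_5
k=0  a_k=7  p_k/q_k = 7/1
…
k=3  a_k=6  p_k/q_k = 147/20
k=4  a_k=1  p_k/q_k = 169/23
k=5  a_k=2  p_k/q_k = 485/66
→ (485, 66).  Check: 485²=235225, 54·66²=235224, difference 1.
k=2:  x_2 = 485·485+54·66·66 = 470449,  y_2 = 485·66+66·485 = 64020

485 66
470449 64020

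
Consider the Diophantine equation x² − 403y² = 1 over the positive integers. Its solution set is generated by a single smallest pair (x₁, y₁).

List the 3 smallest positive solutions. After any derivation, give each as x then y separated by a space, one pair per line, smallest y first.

d=403: √d = [20; 13,2,1,3,1,3,1,2,13,40] (ℓ=10, even), read p_9/q_9
i=0: a=20 ⇒ p=20, q=1
i=1: a=13 ⇒ p=261, q=13
…
i=3: a=1 ⇒ p=803, q=40
…
i=5: a=1 ⇒ p=3754, q=187
i=6: a=3 ⇒ p=14213, q=708
i=7: a=1 ⇒ p=17967, q=895
i=8: a=2 ⇒ p=50147, q=2498
i=9: a=13 ⇒ p=669878, q=33369
→ (669878, 33369).  Check: 669878²=448736534884, 403·33369²=448736534883, difference 1.
(669878+33369√403)^2 = 897473069767 + 44706317964√403
(669878+33369√403)^3 = 1202394930058086974 + 59895557730143415√403

669878 33369
897473069767 44706317964
1202394930058086974 59895557730143415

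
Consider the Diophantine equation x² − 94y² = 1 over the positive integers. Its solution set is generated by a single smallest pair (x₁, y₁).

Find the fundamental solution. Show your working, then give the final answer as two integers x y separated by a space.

√94 = [9; 1,2,3,1,1,…,2,1,18, …], period ℓ=16 (even) → k=15
step 0: (9, 1)  from 9·(1,0) + (0,1)
…
step 2: (29, 3)  from 2·(10,1) + (9,1)
…
step 5: (223, 23)  from 1·(126,13) + (97,10)
step 6: (1241, 128)  from 5·(223,23) + (126,13)
…
step 8: (12953, 1336)  from 8·(1464,151) + (1241,128)
…
step 11: (99455, 10258)  from 1·(85038,8771) + (14417,1487)
…
step 13: (652934, 67345)  from 3·(184493,19029) + (99455,10258)
step 14: (1490361, 153719)  from 2·(652934,67345) + (184493,19029)
step 15: (2143295, 221064)  from 1·(1490361,153719) + (652934,67345)
fundamental: x₁=2143295, y₁=221064  (since 4593713457025 − 94·48869292096 = 1)

2143295 221064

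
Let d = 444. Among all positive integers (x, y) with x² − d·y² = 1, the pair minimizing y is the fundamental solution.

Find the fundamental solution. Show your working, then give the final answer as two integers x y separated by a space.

√444 = [21; 14,42, …], period ℓ=2 (even) → k=1
a_0=21:  p_0=21·1+0=21,  q_0=21·0+1=1
a_1=14:  p_1=14·21+1=295,  q_1=14·1+0=14
→ (295, 14).  Check: 295²=87025, 444·14²=87024, difference 1.

295 14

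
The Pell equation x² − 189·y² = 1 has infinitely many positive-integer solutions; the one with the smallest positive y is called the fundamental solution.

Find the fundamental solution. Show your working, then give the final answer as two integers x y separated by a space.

d=189: √d = [13; 1,2,1,26] (ℓ=4, even), read p_3/q_3
i=0: a=13 ⇒ p=13, q=1
…
i=2: a=2 ⇒ p=41, q=3
i=3: a=1 ⇒ p=55, q=4
(x₁, y₁) = (55, 4);  55² − 189·4² = 1 ✓

55 4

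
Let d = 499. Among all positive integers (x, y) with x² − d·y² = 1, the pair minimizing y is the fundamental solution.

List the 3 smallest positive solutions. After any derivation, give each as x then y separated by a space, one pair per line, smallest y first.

4490 201
40320199 1804980
362075382530 16208720199

[22; 2,1,21,1,2,44] for √499; ℓ=6 ⇒ convergent index 5
a_0=22:  p_0=22·1+0=22,  q_0=22·0+1=1
a_1=2:  p_1=2·22+1=45,  q_1=2·1+0=2
a_2=1:  p_2=1·45+22=67,  q_2=1·2+1=3
…
a_4=1:  p_4=1·1452+67=1519,  q_4=1·65+3=68
a_5=2:  p_5=2·1519+1452=4490,  q_5=2·68+65=201
fundamental: x₁=4490, y₁=201  (since 20160100 − 499·40401 = 1)
n=2: (4490,201)∘(4490,201) = (4490·4490+499·201·201, 4490·201+201·4490) = (40320199,1804980)
n=3: (40320199,1804980)∘(4490,201) = (4490·40320199+499·201·1804980, 4490·1804980+201·40320199) = (362075382530,16208720199)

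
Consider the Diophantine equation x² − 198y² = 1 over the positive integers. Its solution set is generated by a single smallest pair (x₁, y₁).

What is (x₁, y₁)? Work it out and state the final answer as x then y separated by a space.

√198 = [14; 14,28, …], period ℓ=2 (even) → k=1
i=0: a=14 ⇒ p=14, q=1
i=1: a=14 ⇒ p=197, q=14
(x₁, y₁) = (197, 14);  197² − 198·14² = 1 ✓

197 14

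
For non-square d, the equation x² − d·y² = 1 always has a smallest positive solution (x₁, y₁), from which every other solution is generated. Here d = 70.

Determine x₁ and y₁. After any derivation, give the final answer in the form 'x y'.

√70 → a₀=8, period (2,1,2,1,2,16); ℓ=6 even so k=5
i=0: a=8 ⇒ p=8, q=1
i=1: a=2 ⇒ p=17, q=2
i=2: a=1 ⇒ p=25, q=3
i=3: a=2 ⇒ p=67, q=8
i=4: a=1 ⇒ p=92, q=11
i=5: a=2 ⇒ p=251, q=30
(x₁, y₁) = (251, 30);  251² − 70·30² = 1 ✓

251 30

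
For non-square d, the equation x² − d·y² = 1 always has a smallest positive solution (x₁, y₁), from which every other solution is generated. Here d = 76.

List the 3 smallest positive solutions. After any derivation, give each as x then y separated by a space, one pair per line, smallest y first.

57799 6630
6681448801 766414740
772362118440199 88596011107890

√76 = [8; 1,2,1,1,5,4,5,1,1,2,1,16, …], period ℓ=12 (even) → k=11
step 0: (8, 1)  from 8·(1,0) + (0,1)
step 1: (9, 1)  from 1·(8,1) + (1,0)
step 2: (26, 3)  from 2·(9,1) + (8,1)
…
step 4: (61, 7)  from 1·(35,4) + (26,3)
…
step 7: (7445, 854)  from 5·(1421,163) + (340,39)
…
step 10: (41488, 4759)  from 2·(16311,1871) + (8866,1017)
step 11: (57799, 6630)  from 1·(41488,4759) + (16311,1871)
→ (57799, 6630).  Check: 57799²=3340724401, 76·6630²=3340724400, difference 1.
(x_2, y_2) = (57799·57799 + 76·6630·6630, 57799·6630 + 6630·57799) = (6681448801, 766414740)
(x_3, y_3) = (57799·6681448801 + 76·6630·766414740, 57799·766414740 + 6630·6681448801) = (772362118440199, 88596011107890)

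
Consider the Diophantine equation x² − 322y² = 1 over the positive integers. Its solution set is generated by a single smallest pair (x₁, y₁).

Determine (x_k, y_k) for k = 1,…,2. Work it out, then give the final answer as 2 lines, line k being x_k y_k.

d=322: √d = [17; 1,16,1,34] (ℓ=4, even), read p_3/q_3
k=0  a_k=17  p_k/q_k = 17/1
…
k=2  a_k=16  p_k/q_k = 305/17
k=3  a_k=1  p_k/q_k = 323/18
(x₁, y₁) = (323, 18);  323² − 322·18² = 1 ✓
(x_2, y_2) = (323·323 + 322·18·18, 323·18 + 18·323) = (208657, 11628)

323 18
208657 11628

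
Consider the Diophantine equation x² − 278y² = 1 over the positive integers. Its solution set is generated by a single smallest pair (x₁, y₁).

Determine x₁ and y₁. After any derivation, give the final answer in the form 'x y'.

2501 150

[16; 1,2,16,2,1,32] for √278; ℓ=6 ⇒ convergent index 5
k=0  a_k=16  p_k/q_k = 16/1
k=1  a_k=1  p_k/q_k = 17/1
…
k=3  a_k=16  p_k/q_k = 817/49
k=4  a_k=2  p_k/q_k = 1684/101
k=5  a_k=1  p_k/q_k = 2501/150
→ (2501, 150).  Check: 2501²=6255001, 278·150²=6255000, difference 1.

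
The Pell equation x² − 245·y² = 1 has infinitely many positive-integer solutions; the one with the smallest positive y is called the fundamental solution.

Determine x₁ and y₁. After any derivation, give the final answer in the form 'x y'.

51841 3312

√245 → a₀=15, period (1,1,1,7,6,7,1,1,1,30); ℓ=10 even so k=9
k=0  a_k=15  p_k/q_k = 15/1
k=1  a_k=1  p_k/q_k = 16/1
…
k=3  a_k=1  p_k/q_k = 47/3
k=4  a_k=7  p_k/q_k = 360/23
k=5  a_k=6  p_k/q_k = 2207/141
k=6  a_k=7  p_k/q_k = 15809/1010
k=7  a_k=1  p_k/q_k = 18016/1151
k=8  a_k=1  p_k/q_k = 33825/2161
k=9  a_k=1  p_k/q_k = 51841/3312
(x₁, y₁) = (51841, 3312);  51841² − 245·3312² = 1 ✓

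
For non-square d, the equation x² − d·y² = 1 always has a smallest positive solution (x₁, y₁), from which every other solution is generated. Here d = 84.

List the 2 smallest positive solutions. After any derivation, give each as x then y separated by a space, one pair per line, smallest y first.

√84 = [9; 6,18, …], period ℓ=2 (even) → k=1
a_0=9:  p_0=9·1+0=9,  q_0=9·0+1=1
a_1=6:  p_1=6·9+1=55,  q_1=6·1+0=6
(x₁, y₁) = (55, 6);  55² − 84·6² = 1 ✓
k=2:  x_2 = 55·55+84·6·6 = 6049,  y_2 = 55·6+6·55 = 660

55 6
6049 660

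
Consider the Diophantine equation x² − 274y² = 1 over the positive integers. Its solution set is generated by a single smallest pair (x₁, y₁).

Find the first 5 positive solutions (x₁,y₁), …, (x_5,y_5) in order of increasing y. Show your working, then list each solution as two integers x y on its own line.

3959299 239190
31352097142801 1894049455620
248264653730785753699 14998216231173381570
1965907990503261255572251201 118764845051735182903983240
15567235081782895307198186429982499 940451064496965117656884702915950

√274 = [16; 1,1,4,4,1,1,32, …], period ℓ=7 (odd) → k=13
step 0: (16, 1)  from 16·(1,0) + (0,1)
step 1: (17, 1)  from 1·(16,1) + (1,0)
step 2: (33, 2)  from 1·(17,1) + (16,1)
step 3: (149, 9)  from 4·(33,2) + (17,1)
step 4: (629, 38)  from 4·(149,9) + (33,2)
step 5: (778, 47)  from 1·(629,38) + (149,9)
step 6: (1407, 85)  from 1·(778,47) + (629,38)
step 7: (45802, 2767)  from 32·(1407,85) + (778,47)
step 8: (47209, 2852)  from 1·(45802,2767) + (1407,85)
step 9: (93011, 5619)  from 1·(47209,2852) + (45802,2767)
…
step 11: (1770023, 106931)  from 4·(419253,25328) + (93011,5619)
step 12: (2189276, 132259)  from 1·(1770023,106931) + (419253,25328)
step 13: (3959299, 239190)  from 1·(2189276,132259) + (1770023,106931)
fundamental: x₁=3959299, y₁=239190  (since 15676048571401 − 274·57211856100 = 1)
k=2:  x_2 = 3959299·3959299+274·239190·239190 = 31352097142801,  y_2 = 3959299·239190+239190·3959299 = 1894049455620
k=3:  x_3 = 3959299·31352097142801+274·239190·1894049455620 = 248264653730785753699,  y_3 = 3959299·1894049455620+239190·31352097142801 = 14998216231173381570
k=4:  x_4 = 3959299·248264653730785753699+274·239190·14998216231173381570 = 1965907990503261255572251201,  y_4 = 3959299·14998216231173381570+239190·248264653730785753699 = 118764845051735182903983240
k=5:  x_5 = 3959299·1965907990503261255572251201+274·239190·118764845051735182903983240 = 15567235081782895307198186429982499,  y_5 = 3959299·118764845051735182903983240+239190·1965907990503261255572251201 = 940451064496965117656884702915950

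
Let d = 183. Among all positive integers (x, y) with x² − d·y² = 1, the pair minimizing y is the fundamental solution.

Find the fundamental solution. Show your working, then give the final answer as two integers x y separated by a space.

487 36

√183 → a₀=13, period (1,1,8,1,1,26); ℓ=6 even so k=5
k=0  a_k=13  p_k/q_k = 13/1
k=1  a_k=1  p_k/q_k = 14/1
k=2  a_k=1  p_k/q_k = 27/2
…
k=4  a_k=1  p_k/q_k = 257/19
k=5  a_k=1  p_k/q_k = 487/36
→ (487, 36).  Check: 487²=237169, 183·36²=237168, difference 1.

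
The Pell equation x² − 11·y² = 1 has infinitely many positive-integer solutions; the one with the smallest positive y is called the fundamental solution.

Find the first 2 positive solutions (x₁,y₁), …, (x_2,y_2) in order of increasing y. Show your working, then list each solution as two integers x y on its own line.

10 3
199 60

√11 = [3; 3,6, …], period ℓ=2 (even) → k=1
k=0  a_k=3  p_k/q_k = 3/1
k=1  a_k=3  p_k/q_k = 10/3
→ (10, 3).  Check: 10²=100, 11·3²=99, difference 1.
k=2:  x_2 = 10·10+11·3·3 = 199,  y_2 = 10·3+3·10 = 60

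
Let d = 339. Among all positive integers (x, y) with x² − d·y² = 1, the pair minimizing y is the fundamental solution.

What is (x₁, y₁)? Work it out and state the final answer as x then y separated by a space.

√339 = [18; 2,2,2,1,17,1,2,2,2,36, …], period ℓ=10 (even) → k=9
a_0=18:  p_0=18·1+0=18,  q_0=18·0+1=1
a_1=2:  p_1=2·18+1=37,  q_1=2·1+0=2
…
a_5=17:  p_5=17·313+221=5542,  q_5=17·17+12=301
a_6=1:  p_6=1·5542+313=5855,  q_6=1·301+17=318
…
a_8=2:  p_8=2·17252+5855=40359,  q_8=2·937+318=2192
a_9=2:  p_9=2·40359+17252=97970,  q_9=2·2192+937=5321
(x₁, y₁) = (97970, 5321);  97970² − 339·5321² = 1 ✓

97970 5321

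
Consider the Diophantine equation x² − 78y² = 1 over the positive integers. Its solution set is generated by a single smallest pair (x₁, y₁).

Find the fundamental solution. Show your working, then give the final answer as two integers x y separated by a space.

d=78: √d = [8; 1,4,1,16] (ℓ=4, even), read p_3/q_3
i=0: a=8 ⇒ p=8, q=1
i=1: a=1 ⇒ p=9, q=1
i=2: a=4 ⇒ p=44, q=5
i=3: a=1 ⇒ p=53, q=6
→ (53, 6).  Check: 53²=2809, 78·6²=2808, difference 1.

53 6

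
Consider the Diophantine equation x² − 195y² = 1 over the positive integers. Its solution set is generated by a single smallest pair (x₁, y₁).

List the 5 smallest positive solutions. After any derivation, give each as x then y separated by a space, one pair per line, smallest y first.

14 1
391 28
10934 783
305761 21896
8550374 612305

√195 → a₀=13, period (1,26); ℓ=2 even so k=1
step 0: (13, 1)  from 13·(1,0) + (0,1)
step 1: (14, 1)  from 1·(13,1) + (1,0)
→ (14, 1).  Check: 14²=196, 195·1²=195, difference 1.
(14+1√195)^2 = 391 + 28√195
(14+1√195)^3 = 10934 + 783√195
(14+1√195)^4 = 305761 + 21896√195
(14+1√195)^5 = 8550374 + 612305√195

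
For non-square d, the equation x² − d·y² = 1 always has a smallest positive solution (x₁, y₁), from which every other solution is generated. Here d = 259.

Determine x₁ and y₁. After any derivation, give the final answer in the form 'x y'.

847225 52644

√259 = [16; 10,1,2,3,4,3,2,1,10,32, …], period ℓ=10 (even) → k=9
i=0: a=16 ⇒ p=16, q=1
i=1: a=10 ⇒ p=161, q=10
…
i=4: a=3 ⇒ p=1722, q=107
…
i=6: a=3 ⇒ p=23931, q=1487
i=7: a=2 ⇒ p=55265, q=3434
i=8: a=1 ⇒ p=79196, q=4921
i=9: a=10 ⇒ p=847225, q=52644
(x₁, y₁) = (847225, 52644);  847225² − 259·52644² = 1 ✓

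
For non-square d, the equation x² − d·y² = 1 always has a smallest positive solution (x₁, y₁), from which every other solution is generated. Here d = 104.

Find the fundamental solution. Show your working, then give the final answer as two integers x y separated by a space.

51 5

[10; 5,20] for √104; ℓ=2 ⇒ convergent index 1
k=0  a_k=10  p_k/q_k = 10/1
k=1  a_k=5  p_k/q_k = 51/5
(x₁, y₁) = (51, 5);  51² − 104·5² = 1 ✓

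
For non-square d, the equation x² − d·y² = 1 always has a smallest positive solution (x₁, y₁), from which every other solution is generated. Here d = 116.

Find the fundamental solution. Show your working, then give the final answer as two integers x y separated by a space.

d=116: √d = [10; 1,3,2,1,4,1,2,3,1,20] (ℓ=10, even), read p_9/q_9
step 0: (10, 1)  from 10·(1,0) + (0,1)
step 1: (11, 1)  from 1·(10,1) + (1,0)
…
step 3: (97, 9)  from 2·(43,4) + (11,1)
step 4: (140, 13)  from 1·(97,9) + (43,4)
step 5: (657, 61)  from 4·(140,13) + (97,9)
step 6: (797, 74)  from 1·(657,61) + (140,13)
…
step 8: (7550, 701)  from 3·(2251,209) + (797,74)
step 9: (9801, 910)  from 1·(7550,701) + (2251,209)
→ (9801, 910).  Check: 9801²=96059601, 116·910²=96059600, difference 1.

9801 910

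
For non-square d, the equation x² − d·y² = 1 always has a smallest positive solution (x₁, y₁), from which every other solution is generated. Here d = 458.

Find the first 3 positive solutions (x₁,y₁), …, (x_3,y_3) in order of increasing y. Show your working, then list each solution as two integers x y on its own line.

22899 1070
1048728401 49003860
48029663286099 2244278779210

d=458: √d = [21; 2,2,42] (ℓ=3, odd), read p_5/q_5
step 0: (21, 1)  from 21·(1,0) + (0,1)
step 1: (43, 2)  from 2·(21,1) + (1,0)
step 2: (107, 5)  from 2·(43,2) + (21,1)
…
step 4: (9181, 429)  from 2·(4537,212) + (107,5)
step 5: (22899, 1070)  from 2·(9181,429) + (4537,212)
→ (22899, 1070).  Check: 22899²=524364201, 458·1070²=524364200, difference 1.
(22899+1070√458)^2 = 1048728401 + 49003860√458
(22899+1070√458)^3 = 48029663286099 + 2244278779210√458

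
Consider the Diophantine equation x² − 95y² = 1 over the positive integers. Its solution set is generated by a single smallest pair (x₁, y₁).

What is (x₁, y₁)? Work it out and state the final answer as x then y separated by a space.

39 4

d=95: √d = [9; 1,2,1,18] (ℓ=4, even), read p_3/q_3
i=0: a=9 ⇒ p=9, q=1
…
i=2: a=2 ⇒ p=29, q=3
i=3: a=1 ⇒ p=39, q=4
→ (39, 4).  Check: 39²=1521, 95·4²=1520, difference 1.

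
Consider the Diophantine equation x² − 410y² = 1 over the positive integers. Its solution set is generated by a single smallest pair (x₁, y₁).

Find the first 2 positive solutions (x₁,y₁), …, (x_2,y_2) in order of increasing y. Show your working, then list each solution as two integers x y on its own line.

81 4
13121 648

√410 → a₀=20, period (4,40); ℓ=2 even so k=1
i=0: a=20 ⇒ p=20, q=1
i=1: a=4 ⇒ p=81, q=4
→ (81, 4).  Check: 81²=6561, 410·4²=6560, difference 1.
n=2: (81,4)∘(81,4) = (81·81+410·4·4, 81·4+4·81) = (13121,648)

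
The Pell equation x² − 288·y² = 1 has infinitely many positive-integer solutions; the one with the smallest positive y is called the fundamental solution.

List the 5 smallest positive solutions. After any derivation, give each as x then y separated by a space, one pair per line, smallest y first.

[16; 1,32] for √288; ℓ=2 ⇒ convergent index 1
a_0=16:  p_0=16·1+0=16,  q_0=16·0+1=1
a_1=1:  p_1=1·16+1=17,  q_1=1·1+0=1
fundamental: x₁=17, y₁=1  (since 289 − 288·1 = 1)
(x_2, y_2) = (17·17 + 288·1·1, 17·1 + 1·17) = (577, 34)
(x_3, y_3) = (17·577 + 288·1·34, 17·34 + 1·577) = (19601, 1155)
(x_4, y_4) = (17·19601 + 288·1·1155, 17·1155 + 1·19601) = (665857, 39236)
(x_5, y_5) = (17·665857 + 288·1·39236, 17·39236 + 1·665857) = (22619537, 1332869)

17 1
577 34
19601 1155
665857 39236
22619537 1332869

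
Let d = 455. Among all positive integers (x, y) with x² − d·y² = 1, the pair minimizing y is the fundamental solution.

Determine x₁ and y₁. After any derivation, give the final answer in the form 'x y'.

64 3

√455 = [21; 3,42, …], period ℓ=2 (even) → k=1
k=0  a_k=21  p_k/q_k = 21/1
k=1  a_k=3  p_k/q_k = 64/3
(x₁, y₁) = (64, 3);  64² − 455·3² = 1 ✓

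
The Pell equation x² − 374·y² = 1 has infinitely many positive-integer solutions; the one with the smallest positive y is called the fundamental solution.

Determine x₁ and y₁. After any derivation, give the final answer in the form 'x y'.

√374 → a₀=19, period (2,1,18,1,2,38); ℓ=6 even so k=5
i=0: a=19 ⇒ p=19, q=1
i=1: a=2 ⇒ p=39, q=2
i=2: a=1 ⇒ p=58, q=3
i=3: a=18 ⇒ p=1083, q=56
i=4: a=1 ⇒ p=1141, q=59
i=5: a=2 ⇒ p=3365, q=174
→ (3365, 174).  Check: 3365²=11323225, 374·174²=11323224, difference 1.

3365 174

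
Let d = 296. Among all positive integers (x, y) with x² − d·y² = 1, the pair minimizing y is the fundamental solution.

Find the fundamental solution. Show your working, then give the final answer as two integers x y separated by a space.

3699 215

√296 = [17; 4,1,7,1,4,34, …], period ℓ=6 (even) → k=5
k=0  a_k=17  p_k/q_k = 17/1
…
k=2  a_k=1  p_k/q_k = 86/5
…
k=4  a_k=1  p_k/q_k = 757/44
k=5  a_k=4  p_k/q_k = 3699/215
(x₁, y₁) = (3699, 215);  3699² − 296·215² = 1 ✓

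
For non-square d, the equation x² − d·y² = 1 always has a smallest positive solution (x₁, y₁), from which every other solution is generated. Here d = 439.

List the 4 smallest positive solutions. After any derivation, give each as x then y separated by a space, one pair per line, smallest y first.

440 21
387199 18480
340734680 16262379
299846131201 14310875040

d=439: √d = [20; 1,19,1,40] (ℓ=4, even), read p_3/q_3
a_0=20:  p_0=20·1+0=20,  q_0=20·0+1=1
…
a_2=19:  p_2=19·21+20=419,  q_2=19·1+1=20
a_3=1:  p_3=1·419+21=440,  q_3=1·20+1=21
→ (440, 21).  Check: 440²=193600, 439·21²=193599, difference 1.
(x_2, y_2) = (440·440 + 439·21·21, 440·21 + 21·440) = (387199, 18480)
(x_3, y_3) = (440·387199 + 439·21·18480, 440·18480 + 21·387199) = (340734680, 16262379)
(x_4, y_4) = (440·340734680 + 439·21·16262379, 440·16262379 + 21·340734680) = (299846131201, 14310875040)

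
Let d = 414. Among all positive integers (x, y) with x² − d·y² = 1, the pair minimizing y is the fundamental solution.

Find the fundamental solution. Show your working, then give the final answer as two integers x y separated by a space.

√414 → a₀=20, period (2,1,7,2,7,1,2,40); ℓ=8 even so k=7
step 0: (20, 1)  from 20·(1,0) + (0,1)
…
step 2: (61, 3)  from 1·(41,2) + (20,1)
…
step 6: (8444, 415)  from 1·(7447,366) + (997,49)
step 7: (24335, 1196)  from 2·(8444,415) + (7447,366)
(x₁, y₁) = (24335, 1196);  24335² − 414·1196² = 1 ✓

24335 1196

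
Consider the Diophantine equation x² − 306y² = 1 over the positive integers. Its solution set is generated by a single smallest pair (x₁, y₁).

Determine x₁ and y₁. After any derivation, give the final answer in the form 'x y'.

[17; 2,34] for √306; ℓ=2 ⇒ convergent index 1
i=0: a=17 ⇒ p=17, q=1
i=1: a=2 ⇒ p=35, q=2
fundamental: x₁=35, y₁=2  (since 1225 − 306·4 = 1)

35 2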